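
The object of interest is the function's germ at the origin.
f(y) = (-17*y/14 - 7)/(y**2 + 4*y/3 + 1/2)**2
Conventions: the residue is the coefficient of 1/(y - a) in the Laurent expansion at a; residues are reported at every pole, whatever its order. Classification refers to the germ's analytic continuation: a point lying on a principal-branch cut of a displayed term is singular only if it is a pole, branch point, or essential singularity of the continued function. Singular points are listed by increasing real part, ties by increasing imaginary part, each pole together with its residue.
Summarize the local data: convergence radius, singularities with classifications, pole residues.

Denominator factor (y**2 + 4*y/3 + 1/2)^2: discriminant -2/9, complex-conjugate roots (-2/3) + ((1/6)*sqrt(2))*i and (-2/3) - ((1/6)*sqrt(2))*i; poles of order 2, moduli (1/2)*sqrt(2) and (1/2)*sqrt(2).
The radius of convergence is the smallest modulus among the singular points: (1/2)*sqrt(2).
The factor y**2 + 4*y/3 + 1/2 splits as (y - a)(y - a') with a = (-2/3) - ((1/6)*sqrt(2))*i, a' = (-2/3) + ((1/6)*sqrt(2))*i. At the order-2 pole a set g(y) = (y - a)^2*f(y) = [-17*y/14 - 7] / (y - a')^2.
Order-2 pole: residue = g'(a); g'((-2/3) - ((1/6)*sqrt(2))*i) = -((585/7)*sqrt(2))*i, so the residue is -((585/7)*sqrt(2))*i.
The factor y**2 + 4*y/3 + 1/2 splits as (y - a)(y - a') with a = (-2/3) + ((1/6)*sqrt(2))*i, a' = (-2/3) - ((1/6)*sqrt(2))*i. At the order-2 pole a set g(y) = (y - a)^2*f(y) = [-17*y/14 - 7] / (y - a')^2.
Order-2 pole: residue = g'(a); g'((-2/3) + ((1/6)*sqrt(2))*i) = ((585/7)*sqrt(2))*i, so the residue is ((585/7)*sqrt(2))*i.
List the singular points by increasing real part (a conjugate pair: the negative imaginary part first).

Radius of convergence at 0: (1/2)*sqrt(2).
At (-2/3) - ((1/6)*sqrt(2))*i: a pole of order 2; residue -((585/7)*sqrt(2))*i.
At (-2/3) + ((1/6)*sqrt(2))*i: a pole of order 2; residue ((585/7)*sqrt(2))*i.


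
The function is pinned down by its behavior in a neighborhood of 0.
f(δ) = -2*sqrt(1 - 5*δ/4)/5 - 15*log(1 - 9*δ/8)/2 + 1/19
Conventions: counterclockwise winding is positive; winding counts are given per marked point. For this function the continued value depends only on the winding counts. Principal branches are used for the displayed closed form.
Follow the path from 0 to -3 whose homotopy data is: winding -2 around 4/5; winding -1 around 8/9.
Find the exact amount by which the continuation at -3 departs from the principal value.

The rational part is single-valued and drops out of the difference; each branch term changes only by its own monodromy.
(-2/5)*sqrt(1 - δ/(4/5)): winding -2 is even, the square root returns to the same sheet, contribution 0.
(-15/2)*log(1 - δ/(8/9)): each positive loop around 8/9 adds 2*pi*i to the log, so winding -1 contributes (-15/2)*(-1)*2*pi*i = (15)*pi*i.
Summing the contributions at δ = -3 gives (15)*pi*i.

Continued minus principal equals (15)*pi*i.


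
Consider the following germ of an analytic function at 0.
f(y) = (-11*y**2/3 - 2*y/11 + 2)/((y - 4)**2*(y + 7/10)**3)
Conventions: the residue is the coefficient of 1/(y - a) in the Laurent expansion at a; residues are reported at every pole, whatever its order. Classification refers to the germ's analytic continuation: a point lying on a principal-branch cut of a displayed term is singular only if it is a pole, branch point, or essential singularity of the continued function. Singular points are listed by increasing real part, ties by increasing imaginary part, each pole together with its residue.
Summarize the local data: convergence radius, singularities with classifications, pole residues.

Denominator factor (y + 7/10)^3: pole of order 3 at -7/10, modulus 7/10.
Denominator factor (y - 4)^2: pole of order 2 at 4, modulus 4.
The radius of convergence is the smallest modulus among the singular points: 7/10.
At the order-3 pole -7/10 set g(y) = (y - (-7/10))^3*f(y) = (-11*y**2/3 - 2*y/11 + 2)/(y - 4)**2.
Order-3 pole: residue = g''(a)/2; g''(-7/10) = -22084000/161029473, so the residue is -11042000/161029473.
At the order-2 pole 4 set g(y) = (y - (4))^2*f(y) = (-11*y**2/3 - 2*y/11 + 2)/(y + 7/10)**3.
Order-2 pole: residue = g'(a); g'(4) = 11042000/161029473, so the residue is 11042000/161029473.
List the singular points by increasing real part (a conjugate pair: the negative imaginary part first).

Radius of convergence at 0: 7/10.
At -7/10: a pole of order 3; residue -11042000/161029473.
At 4: a pole of order 2; residue 11042000/161029473.


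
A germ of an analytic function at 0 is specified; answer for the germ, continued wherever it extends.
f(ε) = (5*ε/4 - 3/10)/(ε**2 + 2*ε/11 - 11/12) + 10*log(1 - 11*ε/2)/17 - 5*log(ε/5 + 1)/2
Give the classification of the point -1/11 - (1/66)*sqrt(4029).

The point is a pole of order 1.

The denominator factor ε**2 + 2*ε/11 - 11/12 vanishes at -1/11 - (1/66)*sqrt(4029) and appears to the power 1; the numerator there equals -91/220 - (5/264)*sqrt(4029), nonzero, and no other factor vanishes.
The branch terms are analytic at this point.
Hence a pole whose order is the multiplicity, 1.


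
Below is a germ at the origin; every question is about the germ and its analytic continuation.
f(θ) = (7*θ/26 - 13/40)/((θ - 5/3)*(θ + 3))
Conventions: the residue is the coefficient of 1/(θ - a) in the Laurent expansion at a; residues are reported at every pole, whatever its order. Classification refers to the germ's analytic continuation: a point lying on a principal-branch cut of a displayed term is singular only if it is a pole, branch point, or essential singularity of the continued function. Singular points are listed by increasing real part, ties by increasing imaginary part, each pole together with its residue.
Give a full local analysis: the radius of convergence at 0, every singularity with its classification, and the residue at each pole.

Denominator factor (θ + 3): pole of order 1 at -3, modulus 3.
Denominator factor (θ - 5/3): pole of order 1 at 5/3, modulus 5/3.
The radius of convergence is the smallest modulus among the singular points: 5/3.
At the order-1 pole -3 set g(θ) = (θ - (-3))*f(θ) = (7*θ/26 - 13/40)/(θ - 5/3).
Simple pole: residue = g(a) at a = -3, which is 1767/7280.
At the order-1 pole 5/3 set g(θ) = (θ - (5/3))*f(θ) = (7*θ/26 - 13/40)/(θ + 3).
Simple pole: residue = g(a) at a = 5/3, which is 193/7280.
List the singular points by increasing real part (a conjugate pair: the negative imaginary part first).

Radius of convergence at 0: 5/3.
At -3: a pole of order 1; residue 1767/7280.
At 5/3: a pole of order 1; residue 193/7280.


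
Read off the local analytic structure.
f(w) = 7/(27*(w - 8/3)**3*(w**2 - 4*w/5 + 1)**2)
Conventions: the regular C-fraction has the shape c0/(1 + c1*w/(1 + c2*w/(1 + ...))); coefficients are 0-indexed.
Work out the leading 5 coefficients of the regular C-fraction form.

The regular C-fraction coefficients are [-7/512, -109/40, 7779/4360, -11777923/16958220, 45316650265/86231024016].

Taylor coefficients (expand at 0): a_0 = -7/512, a_1 = -763/20480, a_2 = -14357/409600, a_3 = 216083/16384000, a_4 = 16683947/262144000.
c0 = a_0 = -7/512. Peel one level at a time: if S = 1 + c*w/S' with S'(0) = 1, then c is the w-coefficient of S and S' = c*w/(S - 1).
S_1 = c0/f = 1 + (-109/40)*w + (7779/1600)*w^2 + ...; c1 = -109/40.
S_2 = c1*w/(S_1 - 1) = 1 + (7779/4360)*w + (11777923/9504800)*w^2 + ...; c2 = 7779/4360.
S_3 = c2*w/(S_2 - 1) = 1 + (-11777923/16958220)*w + (1413546889/3872821824)*w^2 + ...; c3 = -11777923/16958220.
S_4 = c3*w/(S_3 - 1) = 1 + (45316650265/86231024016)*w + ...; c4 = 45316650265/86231024016.


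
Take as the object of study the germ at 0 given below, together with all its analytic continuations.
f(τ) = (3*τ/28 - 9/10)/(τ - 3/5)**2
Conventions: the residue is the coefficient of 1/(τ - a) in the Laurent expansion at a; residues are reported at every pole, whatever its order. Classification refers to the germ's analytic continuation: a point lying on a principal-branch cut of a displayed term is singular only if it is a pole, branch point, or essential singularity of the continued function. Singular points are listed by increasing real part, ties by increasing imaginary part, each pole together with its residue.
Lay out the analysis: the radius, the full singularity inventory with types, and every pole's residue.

Denominator factor (τ - 3/5)^2: pole of order 2 at 3/5, modulus 3/5.
The radius of convergence is the smallest modulus among the singular points: 3/5.
At the order-2 pole 3/5 set g(τ) = (τ - (3/5))^2*f(τ) = 3*τ/28 - 9/10.
Order-2 pole: residue = g'(a); g'(3/5) = 3/28, so the residue is 3/28.

Radius of convergence at 0: 3/5.
At 3/5: a pole of order 2; residue 3/28.


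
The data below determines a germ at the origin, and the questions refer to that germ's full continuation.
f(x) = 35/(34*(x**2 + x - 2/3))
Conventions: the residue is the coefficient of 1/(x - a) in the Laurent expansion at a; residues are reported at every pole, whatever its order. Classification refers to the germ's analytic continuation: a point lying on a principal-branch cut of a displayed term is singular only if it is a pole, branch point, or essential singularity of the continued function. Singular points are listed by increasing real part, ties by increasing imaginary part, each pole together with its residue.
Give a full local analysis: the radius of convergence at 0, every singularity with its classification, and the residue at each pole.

Radius of convergence at 0: -1/2 + (1/6)*sqrt(33).
At -1/2 - (1/6)*sqrt(33): a pole of order 1; residue -(35/374)*sqrt(33).
At -1/2 + (1/6)*sqrt(33): a pole of order 1; residue (35/374)*sqrt(33).

Denominator factor (x**2 + x - 2/3): discriminant 11/3, real irrational roots -1/2 + (1/6)*sqrt(33) and -1/2 - (1/6)*sqrt(33); poles of order 1, moduli -1/2 + (1/6)*sqrt(33) and 1/2 + (1/6)*sqrt(33).
The radius of convergence is the smallest modulus among the singular points: -1/2 + (1/6)*sqrt(33).
The factor x**2 + x - 2/3 splits as (x - a)(x - a') with a = -1/2 - (1/6)*sqrt(33), a' = -1/2 + (1/6)*sqrt(33). At the order-1 pole a set g(x) = (x - a)*f(x) = [35/34] / (x - a').
Simple pole: residue = g(a) at a = -1/2 - (1/6)*sqrt(33), which is -(35/374)*sqrt(33).
The factor x**2 + x - 2/3 splits as (x - a)(x - a') with a = -1/2 + (1/6)*sqrt(33), a' = -1/2 - (1/6)*sqrt(33). At the order-1 pole a set g(x) = (x - a)*f(x) = [35/34] / (x - a').
Simple pole: residue = g(a) at a = -1/2 + (1/6)*sqrt(33), which is (35/374)*sqrt(33).
List the singular points by increasing real part (a conjugate pair: the negative imaginary part first).


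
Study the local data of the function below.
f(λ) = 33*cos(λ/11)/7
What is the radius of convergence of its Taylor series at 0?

The factor cos(λ/11) is entire and contributes no finite singular point.
The polynomial part has no poles.
No finite singular points: the Taylor series at 0 converges everywhere.

The radius of convergence is infinite.


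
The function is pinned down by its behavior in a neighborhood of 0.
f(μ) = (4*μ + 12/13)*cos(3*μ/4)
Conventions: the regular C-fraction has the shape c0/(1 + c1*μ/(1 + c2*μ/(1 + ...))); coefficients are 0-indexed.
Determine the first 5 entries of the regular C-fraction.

Taylor coefficients (expand at 0): a_0 = 12/13, a_1 = 4, a_2 = -27/104, a_3 = -9/8, a_4 = 81/6656.
c0 = a_0 = 12/13. Peel one level at a time: if S = 1 + c*μ/S' with S'(0) = 1, then c is the μ-coefficient of S and S' = c*μ/(S - 1).
S_1 = c0/f = 1 + (-13/3)*μ + (5489/288)*μ^2 + ...; c1 = -13/3.
S_2 = c1*μ/(S_1 - 1) = 1 + (5489/1248)*μ + (49401/173056)*μ^2 + ...; c2 = 5489/1248.
S_3 = c2*μ/(S_2 - 1) = 1 + (-27/416)*μ + (-1215/351296)*μ^2 + ...; c3 = -27/416.
S_4 = c3*μ/(S_3 - 1) = 1 + (-585/10978)*μ + ...; c4 = -585/10978.

The regular C-fraction coefficients are [12/13, -13/3, 5489/1248, -27/416, -585/10978].


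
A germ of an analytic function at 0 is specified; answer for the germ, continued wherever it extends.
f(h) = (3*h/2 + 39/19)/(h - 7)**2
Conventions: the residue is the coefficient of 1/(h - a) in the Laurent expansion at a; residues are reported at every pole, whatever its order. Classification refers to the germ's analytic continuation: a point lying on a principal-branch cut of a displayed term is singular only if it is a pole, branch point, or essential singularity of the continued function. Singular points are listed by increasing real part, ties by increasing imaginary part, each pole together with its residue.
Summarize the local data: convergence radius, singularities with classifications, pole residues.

Denominator factor (h - 7)^2: pole of order 2 at 7, modulus 7.
The radius of convergence is the smallest modulus among the singular points: 7.
At the order-2 pole 7 set g(h) = (h - (7))^2*f(h) = 3*h/2 + 39/19.
Order-2 pole: residue = g'(a); g'(7) = 3/2, so the residue is 3/2.

Radius of convergence at 0: 7.
At 7: a pole of order 2; residue 3/2.


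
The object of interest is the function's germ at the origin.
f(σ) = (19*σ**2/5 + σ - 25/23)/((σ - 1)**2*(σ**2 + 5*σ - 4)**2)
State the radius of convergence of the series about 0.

Denominator factor (σ - 1)^2: pole of order 2 at 1, modulus 1.
Denominator factor (σ**2 + 5*σ - 4)^2: discriminant 41, real irrational roots -5/2 + (1/2)*sqrt(41) and -5/2 - (1/2)*sqrt(41); poles of order 2, moduli -5/2 + (1/2)*sqrt(41) and 5/2 + (1/2)*sqrt(41).
The radius of convergence is the smallest modulus among the singular points: -5/2 + (1/2)*sqrt(41).

The radius of convergence is -5/2 + (1/2)*sqrt(41).


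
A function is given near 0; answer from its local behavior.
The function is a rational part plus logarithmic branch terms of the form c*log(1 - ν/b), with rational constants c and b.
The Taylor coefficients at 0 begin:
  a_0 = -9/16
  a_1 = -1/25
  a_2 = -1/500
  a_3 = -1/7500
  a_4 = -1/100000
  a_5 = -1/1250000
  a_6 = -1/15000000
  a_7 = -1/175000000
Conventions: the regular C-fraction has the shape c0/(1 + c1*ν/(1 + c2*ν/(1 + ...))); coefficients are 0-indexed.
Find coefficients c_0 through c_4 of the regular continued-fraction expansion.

The regular C-fraction coefficients are [-9/16, -16/225, 19/900, 3/76, -17/190].

Taylor coefficients (read off): a_0 = -9/16, a_1 = -1/25, a_2 = -1/500, a_3 = -1/7500, a_4 = -1/100000.
c0 = a_0 = -9/16. Peel one level at a time: if S = 1 + c*ν/S' with S'(0) = 1, then c is the ν-coefficient of S and S' = c*ν/(S - 1).
S_1 = c0/f = 1 + (-16/225)*ν + (76/50625)*ν^2 + ...; c1 = -16/225.
S_2 = c1*ν/(S_1 - 1) = 1 + (19/900)*ν + (-1/1200)*ν^2 + ...; c2 = 19/900.
S_3 = c2*ν/(S_2 - 1) = 1 + (3/76)*ν + (51/14440)*ν^2 + ...; c3 = 3/76.
S_4 = c3*ν/(S_3 - 1) = 1 + (-17/190)*ν + ...; c4 = -17/190.


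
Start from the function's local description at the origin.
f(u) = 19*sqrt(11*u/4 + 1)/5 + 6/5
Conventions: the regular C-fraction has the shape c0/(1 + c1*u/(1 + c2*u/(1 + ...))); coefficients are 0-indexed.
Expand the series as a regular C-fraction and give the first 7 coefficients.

The regular C-fraction coefficients are [5, -209/200, 693/400, 275/1008, 1111/1008, 693/1616, 1529/1616].

Taylor coefficients (expand at 0): a_0 = 5, a_1 = 209/40, a_2 = -2299/640, a_3 = 25289/5120, a_4 = -278179/32768, a_5 = 21419783/1310720, a_6 = -706852839/20971520.
c0 = a_0 = 5. Peel one level at a time: if S = 1 + c*u/S' with S'(0) = 1, then c is the u-coefficient of S and S' = c*u/(S - 1).
S_1 = c0/f = 1 + (-209/200)*u + (144837/80000)*u^2 + ...; c1 = -209/200.
S_2 = c1*u/(S_1 - 1) = 1 + (693/400)*u + (-121/256)*u^2 + ...; c2 = 693/400.
S_3 = c2*u/(S_2 - 1) = 1 + (275/1008)*u + (-305525/1016064)*u^2 + ...; c3 = 275/1008.
S_4 = c3*u/(S_3 - 1) = 1 + (1111/1008)*u + (-121/256)*u^2 + ...; c4 = 1111/1008.
S_5 = c4*u/(S_4 - 1) = 1 + (693/1616)*u + (-1059597/2611456)*u^2 + ...; c5 = 693/1616.
S_6 = c5*u/(S_5 - 1) = 1 + (1529/1616)*u + ...; c6 = 1529/1616.


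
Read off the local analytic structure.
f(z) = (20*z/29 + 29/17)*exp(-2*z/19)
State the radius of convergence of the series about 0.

The factor exp(-2*z/19) is entire and contributes no finite singular point.
The polynomial part has no poles.
No finite singular points: the Taylor series at 0 converges everywhere.

The radius of convergence is infinite.


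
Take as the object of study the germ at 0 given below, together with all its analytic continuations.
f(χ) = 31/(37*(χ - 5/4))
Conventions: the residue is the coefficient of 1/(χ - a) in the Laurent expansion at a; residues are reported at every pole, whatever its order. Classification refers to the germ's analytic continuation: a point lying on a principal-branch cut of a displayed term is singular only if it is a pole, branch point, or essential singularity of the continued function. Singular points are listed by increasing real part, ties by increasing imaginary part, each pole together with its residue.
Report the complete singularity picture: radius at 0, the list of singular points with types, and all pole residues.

Radius of convergence at 0: 5/4.
At 5/4: a pole of order 1; residue 31/37.

Denominator factor (χ - 5/4): pole of order 1 at 5/4, modulus 5/4.
The radius of convergence is the smallest modulus among the singular points: 5/4.
At the order-1 pole 5/4 set g(χ) = (χ - (5/4))*f(χ) = 31/37.
Simple pole: residue = g(a) at a = 5/4, which is 31/37.


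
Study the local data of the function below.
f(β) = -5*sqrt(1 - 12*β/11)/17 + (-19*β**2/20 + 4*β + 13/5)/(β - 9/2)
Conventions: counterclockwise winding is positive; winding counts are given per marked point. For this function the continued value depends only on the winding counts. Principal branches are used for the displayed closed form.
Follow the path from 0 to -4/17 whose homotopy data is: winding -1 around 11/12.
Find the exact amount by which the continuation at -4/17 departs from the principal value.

Continued minus principal equals (10/3179)*sqrt(43945).

The rational part is single-valued and drops out of the difference; each branch term changes only by its own monodromy.
(-5/17)*sqrt(1 - β/(11/12)): winding -1 is odd, the square root flips sign, contributing -2*(-5/17)*sqrt(1 - (-4/17)/(11/12)) = -2*(-5/17)*sqrt(235/187) = (10/3179)*sqrt(43945).
Summing the contributions at β = -4/17 gives (10/3179)*sqrt(43945).


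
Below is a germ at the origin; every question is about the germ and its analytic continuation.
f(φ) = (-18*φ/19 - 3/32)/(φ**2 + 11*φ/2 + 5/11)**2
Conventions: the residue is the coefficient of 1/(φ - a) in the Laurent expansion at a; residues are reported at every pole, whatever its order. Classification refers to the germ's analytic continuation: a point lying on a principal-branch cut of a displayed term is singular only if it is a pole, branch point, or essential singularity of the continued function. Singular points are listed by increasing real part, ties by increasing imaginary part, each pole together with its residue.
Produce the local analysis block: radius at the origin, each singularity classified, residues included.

Denominator factor (φ**2 + 11*φ/2 + 5/11)^2: discriminant 1251/44, real irrational roots -11/4 + (3/44)*sqrt(1529) and -11/4 - (3/44)*sqrt(1529); poles of order 2, moduli 11/4 - (3/44)*sqrt(1529) and 11/4 + (3/44)*sqrt(1529).
The radius of convergence is the smallest modulus among the singular points: 11/4 - (3/44)*sqrt(1529).
The factor φ**2 + 11*φ/2 + 5/11 splits as (φ - a)(φ - a') with a = -11/4 - (3/44)*sqrt(1529), a' = -11/4 + (3/44)*sqrt(1529). At the order-2 pole a set g(φ) = (φ - a)^2*f(φ) = [-18*φ/19 - 3/32] / (φ - a')^2.
Order-2 pole: residue = g'(a); g'(-11/4 - (3/44)*sqrt(1529)) = (5599/6607782)*sqrt(1529), so the residue is (5599/6607782)*sqrt(1529).
The factor φ**2 + 11*φ/2 + 5/11 splits as (φ - a)(φ - a') with a = -11/4 + (3/44)*sqrt(1529), a' = -11/4 - (3/44)*sqrt(1529). At the order-2 pole a set g(φ) = (φ - a)^2*f(φ) = [-18*φ/19 - 3/32] / (φ - a')^2.
Order-2 pole: residue = g'(a); g'(-11/4 + (3/44)*sqrt(1529)) = -(5599/6607782)*sqrt(1529), so the residue is -(5599/6607782)*sqrt(1529).
List the singular points by increasing real part (a conjugate pair: the negative imaginary part first).

Radius of convergence at 0: 11/4 - (3/44)*sqrt(1529).
At -11/4 - (3/44)*sqrt(1529): a pole of order 2; residue (5599/6607782)*sqrt(1529).
At -11/4 + (3/44)*sqrt(1529): a pole of order 2; residue -(5599/6607782)*sqrt(1529).


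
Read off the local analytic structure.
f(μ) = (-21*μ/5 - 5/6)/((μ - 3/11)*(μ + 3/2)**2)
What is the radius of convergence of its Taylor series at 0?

The radius of convergence is 3/11.

Denominator factor (μ + 3/2)^2: pole of order 2 at -3/2, modulus 3/2.
Denominator factor (μ - 3/11): pole of order 1 at 3/11, modulus 3/11.
The radius of convergence is the smallest modulus among the singular points: 3/11.


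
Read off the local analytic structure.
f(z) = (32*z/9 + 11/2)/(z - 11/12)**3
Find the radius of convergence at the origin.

Denominator factor (z - 11/12)^3: pole of order 3 at 11/12, modulus 11/12.
The radius of convergence is the smallest modulus among the singular points: 11/12.

The radius of convergence is 11/12.


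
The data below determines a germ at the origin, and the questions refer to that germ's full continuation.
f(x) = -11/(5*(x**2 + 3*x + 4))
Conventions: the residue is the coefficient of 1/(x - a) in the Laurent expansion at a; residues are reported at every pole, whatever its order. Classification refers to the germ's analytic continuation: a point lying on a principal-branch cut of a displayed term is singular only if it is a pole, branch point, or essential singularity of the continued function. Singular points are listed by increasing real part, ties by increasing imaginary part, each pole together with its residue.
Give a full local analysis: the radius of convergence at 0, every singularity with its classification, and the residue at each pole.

Radius of convergence at 0: 2.
At (-3/2) - ((1/2)*sqrt(7))*i: a pole of order 1; residue -((11/35)*sqrt(7))*i.
At (-3/2) + ((1/2)*sqrt(7))*i: a pole of order 1; residue ((11/35)*sqrt(7))*i.

Denominator factor (x**2 + 3*x + 4): discriminant -7, complex-conjugate roots (-3/2) + ((1/2)*sqrt(7))*i and (-3/2) - ((1/2)*sqrt(7))*i; poles of order 1, moduli 2 and 2.
The radius of convergence is the smallest modulus among the singular points: 2.
The factor x**2 + 3*x + 4 splits as (x - a)(x - a') with a = (-3/2) - ((1/2)*sqrt(7))*i, a' = (-3/2) + ((1/2)*sqrt(7))*i. At the order-1 pole a set g(x) = (x - a)*f(x) = [-11/5] / (x - a').
Simple pole: residue = g(a) at a = (-3/2) - ((1/2)*sqrt(7))*i, which is -((11/35)*sqrt(7))*i.
The factor x**2 + 3*x + 4 splits as (x - a)(x - a') with a = (-3/2) + ((1/2)*sqrt(7))*i, a' = (-3/2) - ((1/2)*sqrt(7))*i. At the order-1 pole a set g(x) = (x - a)*f(x) = [-11/5] / (x - a').
Simple pole: residue = g(a) at a = (-3/2) + ((1/2)*sqrt(7))*i, which is ((11/35)*sqrt(7))*i.
List the singular points by increasing real part (a conjugate pair: the negative imaginary part first).


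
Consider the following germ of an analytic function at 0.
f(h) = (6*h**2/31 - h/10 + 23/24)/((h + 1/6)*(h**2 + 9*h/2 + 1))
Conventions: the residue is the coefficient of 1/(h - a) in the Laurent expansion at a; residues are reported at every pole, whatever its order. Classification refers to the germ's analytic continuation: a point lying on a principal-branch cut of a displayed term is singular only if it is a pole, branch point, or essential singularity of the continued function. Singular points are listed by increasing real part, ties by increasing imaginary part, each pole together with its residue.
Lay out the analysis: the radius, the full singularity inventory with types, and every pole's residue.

Radius of convergence at 0: 1/6.
At -9/4 - (1/4)*sqrt(65): a pole of order 1; residue -10341/6200 + (1511/6200)*sqrt(65).
At -9/4 + (1/4)*sqrt(65): a pole of order 1; residue -10341/6200 - (1511/6200)*sqrt(65).
At -1/6: a pole of order 1; residue 10941/3100.


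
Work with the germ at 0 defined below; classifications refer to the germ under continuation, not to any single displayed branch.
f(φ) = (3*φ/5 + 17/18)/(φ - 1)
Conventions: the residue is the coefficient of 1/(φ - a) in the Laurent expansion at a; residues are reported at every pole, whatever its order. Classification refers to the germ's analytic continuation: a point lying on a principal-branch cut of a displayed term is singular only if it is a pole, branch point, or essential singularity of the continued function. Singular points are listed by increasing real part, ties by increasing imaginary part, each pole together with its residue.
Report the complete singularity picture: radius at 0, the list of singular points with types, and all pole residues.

Denominator factor (φ - 1): pole of order 1 at 1, modulus 1.
The radius of convergence is the smallest modulus among the singular points: 1.
At the order-1 pole 1 set g(φ) = (φ - (1))*f(φ) = 3*φ/5 + 17/18.
Simple pole: residue = g(a) at a = 1, which is 139/90.

Radius of convergence at 0: 1.
At 1: a pole of order 1; residue 139/90.


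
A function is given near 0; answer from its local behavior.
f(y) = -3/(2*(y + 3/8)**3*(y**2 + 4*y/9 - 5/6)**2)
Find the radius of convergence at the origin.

The radius of convergence is 3/8.

Denominator factor (y + 3/8)^3: pole of order 3 at -3/8, modulus 3/8.
Denominator factor (y**2 + 4*y/9 - 5/6)^2: discriminant 286/81, real irrational roots -2/9 + (1/18)*sqrt(286) and -2/9 - (1/18)*sqrt(286); poles of order 2, moduli -2/9 + (1/18)*sqrt(286) and 2/9 + (1/18)*sqrt(286).
The radius of convergence is the smallest modulus among the singular points: 3/8.


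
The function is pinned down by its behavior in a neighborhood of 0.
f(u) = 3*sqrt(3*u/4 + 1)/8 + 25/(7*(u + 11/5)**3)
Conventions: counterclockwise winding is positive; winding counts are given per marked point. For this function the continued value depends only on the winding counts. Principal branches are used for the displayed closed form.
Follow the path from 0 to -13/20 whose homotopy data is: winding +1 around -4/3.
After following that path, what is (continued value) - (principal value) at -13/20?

The rational part is single-valued and drops out of the difference; each branch term changes only by its own monodromy.
(3/8)*sqrt(1 - u/(-4/3)): winding +1 is odd, the square root flips sign, contributing -2*(3/8)*sqrt(1 - (-13/20)/(-4/3)) = -2*(3/8)*sqrt(41/80) = -(3/80)*sqrt(205).
Summing the contributions at u = -13/20 gives -(3/80)*sqrt(205).

Continued minus principal equals -(3/80)*sqrt(205).


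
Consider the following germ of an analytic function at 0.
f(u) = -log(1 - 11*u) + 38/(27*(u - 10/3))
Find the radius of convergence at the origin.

The radius of convergence is 1/11.

Denominator factor (u - 10/3): pole of order 1 at 10/3, modulus 10/3.
Branch term (-1)*log(1 - u/(1/11)): its argument vanishes at u = 1/11, a logarithmic branch point, modulus 1/11.
The radius of convergence is the smallest modulus among the singular points: 1/11.


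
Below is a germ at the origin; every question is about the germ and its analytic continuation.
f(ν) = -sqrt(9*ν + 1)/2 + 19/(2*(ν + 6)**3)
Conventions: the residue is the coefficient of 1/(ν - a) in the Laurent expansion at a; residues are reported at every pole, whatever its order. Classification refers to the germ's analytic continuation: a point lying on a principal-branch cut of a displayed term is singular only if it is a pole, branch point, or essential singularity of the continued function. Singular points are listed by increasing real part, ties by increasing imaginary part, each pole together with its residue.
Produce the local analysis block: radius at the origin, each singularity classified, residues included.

Denominator factor (ν + 6)^3: pole of order 3 at -6, modulus 6.
Branch term (-1/2)*sqrt(1 - ν/(-1/9)): its argument vanishes at ν = -1/9, a square-root branch point, modulus 1/9.
The radius of convergence is the smallest modulus among the singular points: 1/9.
The branch term is analytic at -6 and contributes nothing to the residue; only the rational part matters.
At the order-3 pole -6 set g(ν) = (ν - (-6))^3*(rational part) = 19/2.
Order-3 pole: residue = g''(a)/2; g''(-6) = 0, so the residue is 0.
List the singular points by increasing real part (a conjugate pair: the negative imaginary part first).

Radius of convergence at 0: 1/9.
At -6: a pole of order 3; residue 0.
At -1/9: an algebraic (square-root) branch point.


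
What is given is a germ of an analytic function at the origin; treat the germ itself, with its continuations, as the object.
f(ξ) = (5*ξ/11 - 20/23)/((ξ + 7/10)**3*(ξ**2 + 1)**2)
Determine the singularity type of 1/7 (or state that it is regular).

The point is a regular point.

Denominator factors: ξ + 7/10 = 59/70 at ξ = 1/7; ξ**2 + 1 = 50/49 at ξ = 1/7 — none vanishes.
So the germ continues analytically to 1/7.


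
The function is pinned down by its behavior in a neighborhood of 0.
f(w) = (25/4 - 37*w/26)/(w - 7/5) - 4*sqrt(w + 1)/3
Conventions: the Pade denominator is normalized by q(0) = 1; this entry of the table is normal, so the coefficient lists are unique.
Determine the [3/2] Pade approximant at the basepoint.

Taylor coefficients needed (expand at 0): a_0 = -487/84, a_1 = -21701/7644, a_2 = -74107/53508, a_3 = -223169/187278, a_4 = -15512545/20975136, a_5 = -176756059/293651904.
Write the denominator as Q(w) = 1 + q1*w + q2*w^2. Requiring Q*f - P = O(w^6) with deg P <= 3 kills the coefficients of w^4..w^5 in Q*f:
  w^4: a_4 + q1*a_3 + q2*a_2 = 0, i.e. -15512545/20975136 + (-223169/187278)*q1 + (-74107/53508)*q2 = 0.
  w^5: a_5 + q1*a_4 + q2*a_3 = 0, i.e. -176756059/293651904 + (-15512545/20975136)*q1 + (-223169/187278)*q2 = 0.
Solving this linear system: q1 = -167933473/1394514002, q2 = -2400689811/5578056008.
The numerator is Q*f truncated at degree 3: P0 = a_0 = -487/84; P1 = a_1 + q1*a_0 = -155238371663/72514728104; P2 = a_2 + q1*a_1 + q2*a_0 = 32399467461/22312224032; P3 = a_3 + q1*a_2 + q2*a_1 = 13184699711/66936672096.

The Pade approximant has numerator coefficients [-487/84, -155238371663/72514728104, 32399467461/22312224032, 13184699711/66936672096]; denominator coefficients [1, -167933473/1394514002, -2400689811/5578056008].


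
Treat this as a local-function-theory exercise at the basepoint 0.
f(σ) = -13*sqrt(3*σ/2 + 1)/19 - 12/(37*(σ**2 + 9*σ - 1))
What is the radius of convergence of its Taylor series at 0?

The radius of convergence is -9/2 + (1/2)*sqrt(85).

Denominator factor (σ**2 + 9*σ - 1): discriminant 85, real irrational roots -9/2 + (1/2)*sqrt(85) and -9/2 - (1/2)*sqrt(85); poles of order 1, moduli -9/2 + (1/2)*sqrt(85) and 9/2 + (1/2)*sqrt(85).
Branch term (-13/19)*sqrt(1 - σ/(-2/3)): its argument vanishes at σ = -2/3, a square-root branch point, modulus 2/3.
The radius of convergence is the smallest modulus among the singular points: -9/2 + (1/2)*sqrt(85).


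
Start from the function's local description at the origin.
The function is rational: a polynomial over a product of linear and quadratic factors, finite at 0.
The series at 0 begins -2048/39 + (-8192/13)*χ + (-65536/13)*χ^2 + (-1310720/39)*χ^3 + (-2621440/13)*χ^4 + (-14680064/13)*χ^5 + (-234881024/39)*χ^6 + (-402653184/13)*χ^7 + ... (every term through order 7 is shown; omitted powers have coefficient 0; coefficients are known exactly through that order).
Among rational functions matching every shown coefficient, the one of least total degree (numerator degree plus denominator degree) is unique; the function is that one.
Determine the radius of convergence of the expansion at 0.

No rational of total degree below 3 reproduces all 8 coefficients; solving the [0/3] Pade equations on them gives f(χ) = 32/(39*(χ - 1/4)**3), whose expansion matches every shown term.
Denominator factor (χ - 1/4)^3: pole of order 3 at 1/4, modulus 1/4.
The radius of convergence is the smallest modulus among the singular points: 1/4.

The radius of convergence is 1/4.


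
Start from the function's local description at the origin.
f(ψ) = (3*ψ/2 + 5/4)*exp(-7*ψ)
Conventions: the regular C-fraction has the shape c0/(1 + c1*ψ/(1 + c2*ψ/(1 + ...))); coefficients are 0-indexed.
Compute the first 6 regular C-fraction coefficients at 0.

Taylor coefficients (expand at 0): a_0 = 5/4, a_1 = -29/4, a_2 = 161/8, a_3 = -833/24, a_4 = 3773/96, a_5 = -2401/96.
c0 = a_0 = 5/4. Peel one level at a time: if S = 1 + c*ψ/S' with S'(0) = 1, then c is the ψ-coefficient of S and S' = c*ψ/(S - 1).
S_1 = c0/f = 1 + (29/5)*ψ + (877/50)*ψ^2 + ...; c1 = 29/5.
S_2 = c1*ψ/(S_1 - 1) = 1 + (-877/290)*ψ + (29449/10092)*ψ^2 + ...; c2 = -877/290.
S_3 = c2*ψ/(S_2 - 1) = 1 + (147245/152598)*ψ + (27904765/27688644)*ψ^2 + ...; c3 = 147245/152598.
S_4 = c3*ψ/(S_3 - 1) = 1 + (-3303013/3162462)*ψ + (2593325/4334412)*ψ^2 + ...; c4 = -3303013/3162462.
S_5 = c4*ψ/(S_4 - 1) = 1 + (11203675/19557742)*ψ + ...; c5 = 11203675/19557742.

The regular C-fraction coefficients are [5/4, 29/5, -877/290, 147245/152598, -3303013/3162462, 11203675/19557742].


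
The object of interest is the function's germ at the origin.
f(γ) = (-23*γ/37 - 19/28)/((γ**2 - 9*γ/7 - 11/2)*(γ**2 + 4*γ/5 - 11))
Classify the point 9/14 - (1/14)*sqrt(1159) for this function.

The point is a pole of order 1.

The denominator factor γ**2 - 9*γ/7 - 11/2 vanishes at 9/14 - (1/14)*sqrt(1159) and appears to the power 1; the numerator there equals -1117/1036 + (23/518)*sqrt(1159), nonzero, and no other factor vanishes.
Hence a pole whose order is the multiplicity, 1.


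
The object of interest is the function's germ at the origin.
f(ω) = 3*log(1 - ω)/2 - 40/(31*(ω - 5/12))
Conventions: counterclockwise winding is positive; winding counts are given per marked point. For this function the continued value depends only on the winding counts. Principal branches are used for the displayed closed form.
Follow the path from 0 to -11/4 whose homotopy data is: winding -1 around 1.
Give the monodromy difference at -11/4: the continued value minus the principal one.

The rational part is single-valued and drops out of the difference; each branch term changes only by its own monodromy.
(3/2)*log(1 - ω/(1)): each positive loop around 1 adds 2*pi*i to the log, so winding -1 contributes (3/2)*(-1)*2*pi*i = -(3)*pi*i.
Summing the contributions at ω = -11/4 gives -(3)*pi*i.

Continued minus principal equals -(3)*pi*i.


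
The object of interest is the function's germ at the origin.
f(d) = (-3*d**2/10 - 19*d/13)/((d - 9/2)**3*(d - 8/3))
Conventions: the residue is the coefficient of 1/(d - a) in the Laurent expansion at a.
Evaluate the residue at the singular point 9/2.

At the order-3 pole 9/2 set g(d) = (d - (9/2))^3*f(d) = (-3*d**2/10 - 19*d/13)/(d - 8/3).
Order-3 pole: residue = g''(a)/2; g''(9/2) = -169344/86515, so the residue is -84672/86515.

The residue is -84672/86515.


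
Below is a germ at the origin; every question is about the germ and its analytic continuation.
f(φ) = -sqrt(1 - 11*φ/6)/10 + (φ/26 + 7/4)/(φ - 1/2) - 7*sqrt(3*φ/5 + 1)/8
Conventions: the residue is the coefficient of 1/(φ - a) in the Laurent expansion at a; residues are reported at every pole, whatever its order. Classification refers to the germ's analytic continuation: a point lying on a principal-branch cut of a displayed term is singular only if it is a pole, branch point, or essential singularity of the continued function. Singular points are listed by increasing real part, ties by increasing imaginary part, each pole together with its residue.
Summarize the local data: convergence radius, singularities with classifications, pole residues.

Radius of convergence at 0: 1/2.
At -5/3: an algebraic (square-root) branch point.
At 1/2: a pole of order 1; residue 23/13.
At 6/11: an algebraic (square-root) branch point.

Denominator factor (φ - 1/2): pole of order 1 at 1/2, modulus 1/2.
Branch term (-1/10)*sqrt(1 - φ/(6/11)): its argument vanishes at φ = 6/11, a square-root branch point, modulus 6/11.
Branch term (-7/8)*sqrt(1 - φ/(-5/3)): its argument vanishes at φ = -5/3, a square-root branch point, modulus 5/3.
The radius of convergence is the smallest modulus among the singular points: 1/2.
The branch terms are analytic at 1/2 and contribute nothing to the residue; only the rational part matters.
At the order-1 pole 1/2 set g(φ) = (φ - (1/2))*(rational part) = φ/26 + 7/4.
Simple pole: residue = g(a) at a = 1/2, which is 23/13.
List the singular points by increasing real part (a conjugate pair: the negative imaginary part first).


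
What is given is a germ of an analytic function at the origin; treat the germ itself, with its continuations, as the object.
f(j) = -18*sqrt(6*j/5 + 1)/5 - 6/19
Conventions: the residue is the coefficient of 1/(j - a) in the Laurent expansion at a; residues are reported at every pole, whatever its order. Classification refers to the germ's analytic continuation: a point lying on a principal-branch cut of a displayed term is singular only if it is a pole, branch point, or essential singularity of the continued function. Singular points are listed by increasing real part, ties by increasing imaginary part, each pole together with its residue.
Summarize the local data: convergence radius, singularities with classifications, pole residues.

Radius of convergence at 0: 5/6.
At -5/6: an algebraic (square-root) branch point.

Branch term (-18/5)*sqrt(1 - j/(-5/6)): its argument vanishes at j = -5/6, a square-root branch point, modulus 5/6.
The radius of convergence is the smallest modulus among the singular points: 5/6.


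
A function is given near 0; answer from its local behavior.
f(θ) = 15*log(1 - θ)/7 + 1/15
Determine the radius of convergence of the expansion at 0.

The radius of convergence is 1.

Branch term (15/7)*log(1 - θ/(1)): its argument vanishes at θ = 1, a logarithmic branch point, modulus 1.
The radius of convergence is the smallest modulus among the singular points: 1.


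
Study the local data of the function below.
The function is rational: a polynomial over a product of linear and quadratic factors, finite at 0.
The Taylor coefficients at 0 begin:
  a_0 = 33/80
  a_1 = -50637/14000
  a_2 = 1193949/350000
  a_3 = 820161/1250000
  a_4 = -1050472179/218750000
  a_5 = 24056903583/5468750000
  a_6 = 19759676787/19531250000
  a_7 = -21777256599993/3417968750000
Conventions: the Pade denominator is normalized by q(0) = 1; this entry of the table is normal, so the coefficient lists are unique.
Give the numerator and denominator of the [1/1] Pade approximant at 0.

The Pade approximant has numerator coefficients [33/80, -15255357/4726120]; denominator coefficients [1, 397983/421975].

Taylor coefficients needed (read off): a_0 = 33/80, a_1 = -50637/14000, a_2 = 1193949/350000.
Write the denominator as Q(μ) = 1 + q1*μ. Requiring Q*f - P = O(μ^3) with deg P <= 1 kills the coefficients of μ^2..μ^2 in Q*f:
  μ^2: a_2 + q1*a_1 = 0, i.e. 1193949/350000 + (-50637/14000)*q1 = 0.
Solving this linear system: q1 = 397983/421975.
The numerator is Q*f truncated at degree 1: P0 = a_0 = 33/80; P1 = a_1 + q1*a_0 = -15255357/4726120.


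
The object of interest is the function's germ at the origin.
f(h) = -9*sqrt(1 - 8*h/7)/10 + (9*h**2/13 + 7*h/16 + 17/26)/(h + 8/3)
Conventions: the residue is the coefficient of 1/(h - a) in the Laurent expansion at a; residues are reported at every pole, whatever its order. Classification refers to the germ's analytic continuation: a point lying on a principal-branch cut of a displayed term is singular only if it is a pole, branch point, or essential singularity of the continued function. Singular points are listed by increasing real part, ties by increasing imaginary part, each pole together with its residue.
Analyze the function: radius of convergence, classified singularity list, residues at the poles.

Denominator factor (h + 8/3): pole of order 1 at -8/3, modulus 8/3.
Branch term (-9/10)*sqrt(1 - h/(7/8)): its argument vanishes at h = 7/8, a square-root branch point, modulus 7/8.
The radius of convergence is the smallest modulus among the singular points: 7/8.
The branch term is analytic at -8/3 and contributes nothing to the residue; only the rational part matters.
At the order-1 pole -8/3 set g(h) = (h - (-8/3))*(rational part) = 9*h**2/13 + 7*h/16 + 17/26.
Simple pole: residue = g(a) at a = -8/3, which is 172/39.
List the singular points by increasing real part (a conjugate pair: the negative imaginary part first).

Radius of convergence at 0: 7/8.
At -8/3: a pole of order 1; residue 172/39.
At 7/8: an algebraic (square-root) branch point.
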